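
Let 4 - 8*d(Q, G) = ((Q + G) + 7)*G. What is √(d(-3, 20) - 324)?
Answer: I*√1534/2 ≈ 19.583*I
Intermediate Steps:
d(Q, G) = ½ - G*(7 + G + Q)/8 (d(Q, G) = ½ - ((Q + G) + 7)*G/8 = ½ - ((G + Q) + 7)*G/8 = ½ - (7 + G + Q)*G/8 = ½ - G*(7 + G + Q)/8)
√(d(-3, 20) - 324) = √((½ - 7/8*20 - ⅛*20² - ⅛*20*(-3)) - 324) = √((½ - 35/2 - ⅛*400 + 15/2) - 324) = √((½ - 35/2 - 50 + 15/2) - 324) = √(-119/2 - 324) = √(-767/2) = I*√1534/2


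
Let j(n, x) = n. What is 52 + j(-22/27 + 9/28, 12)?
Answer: 38939/756 ≈ 51.507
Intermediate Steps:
52 + j(-22/27 + 9/28, 12) = 52 + (-22/27 + 9/28) = 52 - 373/756 = 38939/756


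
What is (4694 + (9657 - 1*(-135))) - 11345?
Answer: 3141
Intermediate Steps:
(4694 + (9657 - 1*(-135))) - 11345 = (4694 + (9657 + 135)) - 11345 = (4694 + 9792) - 11345 = 14486 - 11345 = 3141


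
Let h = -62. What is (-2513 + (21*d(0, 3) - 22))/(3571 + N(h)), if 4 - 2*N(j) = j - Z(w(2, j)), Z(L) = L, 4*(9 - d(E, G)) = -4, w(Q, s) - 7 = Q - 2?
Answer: -310/481 ≈ -0.64449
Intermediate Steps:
w(Q, s) = 5 + Q (w(Q, s) = 7 + (Q - 2) = 7 + (-2 + Q) = 5 + Q)
d(E, G) = 10 (d(E, G) = 9 - ¼*(-4) = 9 + 1 = 10)
N(j) = 11/2 - j/2 (N(j) = 2 - (j - (5 + 2))/2 = 2 - (j - 1*7)/2 = 2 - (j - 7)/2 = 2 - (-7 + j)/2 = 2 + (7/2 - j/2) = 11/2 - j/2)
(-2513 + (21*d(0, 3) - 22))/(3571 + N(h)) = (-2513 + (21*10 - 22))/(3571 + (11/2 - ½*(-62))) = (-2513 + (210 - 22))/(3571 + (11/2 + 31)) = (-2513 + 188)/(3571 + 73/2) = -2325/7215/2 = -2325*2/7215 = -310/481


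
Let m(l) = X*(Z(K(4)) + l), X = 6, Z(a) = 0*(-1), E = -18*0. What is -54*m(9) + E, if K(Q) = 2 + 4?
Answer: -2916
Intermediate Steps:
E = 0
K(Q) = 6
Z(a) = 0
m(l) = 6*l (m(l) = 6*(0 + l) = 6*l)
-54*m(9) + E = -324*9 + 0 = -54*54 + 0 = -2916 + 0 = -2916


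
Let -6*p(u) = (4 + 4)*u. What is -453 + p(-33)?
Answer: -409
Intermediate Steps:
p(u) = -4*u/3 (p(u) = -(4 + 4)*u/6 = -4*u/3)
-453 + p(-33) = -453 - 4/3*(-33) = -453 + 44 = -409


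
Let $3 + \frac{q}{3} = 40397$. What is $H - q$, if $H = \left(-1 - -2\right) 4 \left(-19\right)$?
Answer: $-121258$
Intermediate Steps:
$H = -76$ ($H = \left(-1 + 2\right) 4 \left(-19\right) = 1 \cdot 4 \left(-19\right) = 4 \left(-19\right) = -76$)
$q = 121182$ ($q = -9 + 3 \cdot 40397 = -9 + 121191 = 121182$)
$H - q = -76 - 121182 = -121258$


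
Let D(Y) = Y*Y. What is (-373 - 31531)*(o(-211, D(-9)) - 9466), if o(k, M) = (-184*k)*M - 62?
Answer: -100025931264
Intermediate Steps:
D(Y) = Y²
o(k, M) = -62 - 184*M*k (o(k, M) = -184*M*k - 62 = -62 - 184*M*k)
(-373 - 31531)*(o(-211, D(-9)) - 9466) = (-373 - 31531)*((-62 - 184*(-9)²*(-211)) - 9466) = -31904*((-62 - 184*81*(-211)) - 9466) = -31904*((-62 + 3144744) - 9466) = -31904*(3144682 - 9466) = -31904*3135216 = -100025931264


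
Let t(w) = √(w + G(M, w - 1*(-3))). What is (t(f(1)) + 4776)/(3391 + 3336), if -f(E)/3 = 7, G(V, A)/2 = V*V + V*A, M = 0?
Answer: 4776/6727 + I*√21/6727 ≈ 0.70997 + 0.00068122*I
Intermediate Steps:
G(V, A) = 2*V² + 2*A*V (G(V, A) = 2*(V*V + V*A) = 2*(V² + A*V) = 2*V² + 2*A*V)
f(E) = -21 (f(E) = -3*7 = -21)
t(w) = √w (t(w) = √(w + 2*0*((w - 1*(-3)) + 0)) = √(w + 2*0*((w + 3) + 0)) = √(w + 2*0*((3 + w) + 0)) = √(w + 2*0*(3 + w)) = √(w + 0) = √w)
(t(f(1)) + 4776)/(3391 + 3336) = (√(-21) + 4776)/(3391 + 3336) = (I*√21 + 4776)/6727 = (4776 + I*√21)*(1/6727) = 4776/6727 + I*√21/6727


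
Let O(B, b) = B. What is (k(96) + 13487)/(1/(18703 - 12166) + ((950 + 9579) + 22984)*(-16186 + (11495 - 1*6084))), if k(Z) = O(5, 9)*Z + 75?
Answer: -45896277/1180263766387 ≈ -3.8886e-5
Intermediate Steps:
k(Z) = 75 + 5*Z (k(Z) = 5*Z + 75 = 75 + 5*Z)
(k(96) + 13487)/(1/(18703 - 12166) + ((950 + 9579) + 22984)*(-16186 + (11495 - 1*6084))) = ((75 + 5*96) + 13487)/(1/(18703 - 12166) + ((950 + 9579) + 22984)*(-16186 + (11495 - 1*6084))) = ((75 + 480) + 13487)/(1/6537 + (10529 + 22984)*(-16186 + (11495 - 6084))) = (555 + 13487)/(1/6537 + 33513*(-16186 + 5411)) = 14042/(1/6537 + 33513*(-10775)) = 14042/(1/6537 - 361102575) = 14042/(-2360527532774/6537) = 14042*(-6537/2360527532774) = -45896277/1180263766387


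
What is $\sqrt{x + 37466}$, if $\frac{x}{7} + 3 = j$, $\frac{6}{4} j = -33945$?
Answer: $i \sqrt{120965} \approx 347.8 i$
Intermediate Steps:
$j = -22630$ ($j = \frac{2}{3} \left(-33945\right) = -22630$)
$x = -158431$ ($x = -21 + 7 \left(-22630\right) = -21 - 158410 = -158431$)
$\sqrt{x + 37466} = \sqrt{-158431 + 37466} = \sqrt{-120965} = i \sqrt{120965}$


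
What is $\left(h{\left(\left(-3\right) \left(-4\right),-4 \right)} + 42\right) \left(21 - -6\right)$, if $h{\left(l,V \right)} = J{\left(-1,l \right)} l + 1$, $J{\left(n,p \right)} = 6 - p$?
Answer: $-783$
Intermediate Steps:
$h{\left(l,V \right)} = 1 + l \left(6 - l\right)$ ($h{\left(l,V \right)} = \left(6 - l\right) l + 1 = l \left(6 - l\right) + 1 = 1 + l \left(6 - l\right)$)
$\left(h{\left(\left(-3\right) \left(-4\right),-4 \right)} + 42\right) \left(21 - -6\right) = \left(\left(1 - \left(-3\right) \left(-4\right) \left(-6 - -12\right)\right) + 42\right) \left(21 - -6\right) = \left(\left(1 - 12 \left(-6 + 12\right)\right) + 42\right) \left(21 + 6\right) = \left(\left(1 - 12 \cdot 6\right) + 42\right) 27 = \left(\left(1 - 72\right) + 42\right) 27 = \left(-71 + 42\right) 27 = \left(-29\right) 27 = -783$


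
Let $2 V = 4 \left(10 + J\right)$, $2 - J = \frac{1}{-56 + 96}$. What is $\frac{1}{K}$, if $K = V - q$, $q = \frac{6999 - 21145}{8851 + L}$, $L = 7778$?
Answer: $\frac{332580}{8248211} \approx 0.040321$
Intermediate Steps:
$J = \frac{79}{40}$ ($J = 2 - \frac{1}{-56 + 96} = 2 - \frac{1}{40} = \frac{79}{40} \approx 1.975$)
$q = - \frac{14146}{16629}$ ($q = \frac{6999 - 21145}{8851 + 7778} = - \frac{14146}{16629} \approx -0.85068$)
$V = \frac{479}{20}$ ($V = \frac{4 \left(10 + \frac{79}{40}\right)}{2} = \frac{4 \cdot \frac{479}{40}}{2} = \frac{1}{2} \cdot \frac{479}{10} = \frac{479}{20} \approx 23.95$)
$K = \frac{8248211}{332580}$ ($K = \frac{479}{20} - - \frac{14146}{16629} = \frac{479}{20} + \frac{14146}{16629} = \frac{8248211}{332580} \approx 24.801$)
$\frac{1}{K} = \frac{1}{\frac{8248211}{332580}} = \frac{332580}{8248211}$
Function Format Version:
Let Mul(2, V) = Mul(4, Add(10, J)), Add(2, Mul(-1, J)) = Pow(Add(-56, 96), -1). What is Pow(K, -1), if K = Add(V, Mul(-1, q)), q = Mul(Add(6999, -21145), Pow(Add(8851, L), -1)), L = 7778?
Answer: Rational(332580, 8248211) ≈ 0.040321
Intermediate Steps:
J = Rational(79, 40) (J = Add(2, Mul(-1, Pow(Add(-56, 96), -1))) = Add(2, Mul(-1, Pow(40, -1))) = Add(2, Mul(-1, Rational(1, 40))) = Add(2, Rational(-1, 40)) = Rational(79, 40) ≈ 1.9750)
q = Rational(-14146, 16629) (q = Mul(Add(6999, -21145), Pow(Add(8851, 7778), -1)) = Mul(-14146, Pow(16629, -1)) = Mul(-14146, Rational(1, 16629)) = Rational(-14146, 16629) ≈ -0.85068)
V = Rational(479, 20) (V = Mul(Rational(1, 2), Mul(4, Add(10, Rational(79, 40)))) = Mul(Rational(1, 2), Mul(4, Rational(479, 40))) = Mul(Rational(1, 2), Rational(479, 10)) = Rational(479, 20) ≈ 23.950)
K = Rational(8248211, 332580) (K = Add(Rational(479, 20), Mul(-1, Rational(-14146, 16629))) = Add(Rational(479, 20), Rational(14146, 16629)) = Rational(8248211, 332580) ≈ 24.801)
Pow(K, -1) = Pow(Rational(8248211, 332580), -1) = Rational(332580, 8248211)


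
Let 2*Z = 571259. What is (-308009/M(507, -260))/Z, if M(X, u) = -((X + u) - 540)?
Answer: -47386/12875299 ≈ -0.0036804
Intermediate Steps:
Z = 571259/2 (Z = (1/2)*571259 = 571259/2 ≈ 2.8563e+5)
M(X, u) = 540 - X - u (M(X, u) = -(-540 + X + u) = 540 - X - u)
(-308009/M(507, -260))/Z = (-308009/(540 - 1*507 - 1*(-260)))/(571259/2) = -308009/(540 - 507 + 260)*(2/571259) = -308009/293*(2/571259) = -308009*1/293*(2/571259) = -308009/293*2/571259 = -47386/12875299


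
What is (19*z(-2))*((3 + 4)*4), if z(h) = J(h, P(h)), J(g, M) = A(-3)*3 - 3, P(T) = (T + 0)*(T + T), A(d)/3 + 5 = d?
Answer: -39900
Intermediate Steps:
A(d) = -15 + 3*d
P(T) = 2*T**2 (P(T) = T*(2*T) = 2*T**2)
J(g, M) = -75 (J(g, M) = (-15 + 3*(-3))*3 - 3 = (-15 - 9)*3 - 3 = -24*3 - 3 = -72 - 3 = -75)
z(h) = -75
(19*z(-2))*((3 + 4)*4) = (19*(-75))*((3 + 4)*4) = -9975*4 = -1425*28 = -39900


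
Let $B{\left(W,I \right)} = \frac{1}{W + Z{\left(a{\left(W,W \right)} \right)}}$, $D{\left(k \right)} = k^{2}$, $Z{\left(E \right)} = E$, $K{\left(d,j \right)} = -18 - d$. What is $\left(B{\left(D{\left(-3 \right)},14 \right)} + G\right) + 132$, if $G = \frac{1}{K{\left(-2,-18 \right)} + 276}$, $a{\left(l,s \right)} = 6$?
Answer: $\frac{20603}{156} \approx 132.07$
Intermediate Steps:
$G = \frac{1}{260}$ ($G = \frac{1}{\left(-18 - -2\right) + 276} = \frac{1}{\left(-18 + 2\right) + 276} = \frac{1}{-16 + 276} = \frac{1}{260} \approx 0.0038462$)
$B{\left(W,I \right)} = \frac{1}{6 + W}$ ($B{\left(W,I \right)} = \frac{1}{W + 6} = \frac{1}{6 + W}$)
$\left(B{\left(D{\left(-3 \right)},14 \right)} + G\right) + 132 = \left(\frac{1}{6 + \left(-3\right)^{2}} + \frac{1}{260}\right) + 132 = \left(\frac{1}{6 + 9} + \frac{1}{260}\right) + 132 = \left(\frac{1}{15} + \frac{1}{260}\right) + 132 = \frac{11}{156} + 132 = \frac{20603}{156}$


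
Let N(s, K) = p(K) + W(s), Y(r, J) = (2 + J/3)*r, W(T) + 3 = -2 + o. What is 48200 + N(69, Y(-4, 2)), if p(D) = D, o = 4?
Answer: 144565/3 ≈ 48188.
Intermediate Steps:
W(T) = -1 (W(T) = -3 + (-2 + 4) = -3 + 2 = -1)
Y(r, J) = r*(2 + J/3) (Y(r, J) = (2 + J*(⅓))*r = (2 + J/3)*r = r*(2 + J/3))
N(s, K) = -1 + K (N(s, K) = K - 1 = -1 + K)
48200 + N(69, Y(-4, 2)) = 48200 + (-1 + (⅓)*(-4)*(6 + 2)) = 48200 + (-1 + (⅓)*(-4)*8) = 48200 + (-1 - 32/3) = 48200 - 35/3 = 144565/3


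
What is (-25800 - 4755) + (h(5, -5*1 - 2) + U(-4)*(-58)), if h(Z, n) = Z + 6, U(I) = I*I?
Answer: -31472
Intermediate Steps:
U(I) = I²
h(Z, n) = 6 + Z
(-25800 - 4755) + (h(5, -5*1 - 2) + U(-4)*(-58)) = (-25800 - 4755) + ((6 + 5) + (-4)²*(-58)) = -30555 + (11 + 16*(-58)) = -30555 + (11 - 928) = -30555 - 917 = -31472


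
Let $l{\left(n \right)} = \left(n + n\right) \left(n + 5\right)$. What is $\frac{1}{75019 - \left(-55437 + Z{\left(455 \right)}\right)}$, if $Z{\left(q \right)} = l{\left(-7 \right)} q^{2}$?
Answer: $- \frac{1}{5666244} \approx -1.7648 \cdot 10^{-7}$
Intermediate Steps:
$l{\left(n \right)} = 2 n \left(5 + n\right)$
$Z{\left(q \right)} = 28 q^{2}$ ($Z{\left(q \right)} = 2 \left(-7\right) \left(5 - 7\right) q^{2} = 2 \left(-7\right) \left(-2\right) q^{2} = 28 q^{2}$)
$\frac{1}{75019 - \left(-55437 + Z{\left(455 \right)}\right)} = \frac{1}{75019 + \left(55437 - 28 \cdot 455^{2}\right)} = \frac{1}{75019 + \left(55437 - 28 \cdot 207025\right)} = \frac{1}{75019 + \left(55437 - 5796700\right)} = \frac{1}{75019 - 5741263} = \frac{1}{-5666244} = - \frac{1}{5666244}$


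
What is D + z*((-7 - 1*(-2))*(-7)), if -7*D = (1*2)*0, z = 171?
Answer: 5985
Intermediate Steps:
D = 0 (D = -1*2*0/7 = -2*0/7 = -⅐*0 = 0)
D + z*((-7 - 1*(-2))*(-7)) = 0 + 171*((-7 - 1*(-2))*(-7)) = 0 + 171*((-7 + 2)*(-7)) = 0 + 171*(-5*(-7)) = 0 + 171*35 = 0 + 5985 = 5985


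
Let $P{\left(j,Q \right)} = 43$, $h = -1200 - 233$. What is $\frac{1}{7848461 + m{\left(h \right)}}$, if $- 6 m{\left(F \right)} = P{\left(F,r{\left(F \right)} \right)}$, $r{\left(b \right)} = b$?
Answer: $\frac{6}{47090723} \approx 1.2741 \cdot 10^{-7}$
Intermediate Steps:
$h = -1433$ ($h = -1200 - 233 = -1433$)
$m{\left(F \right)} = - \frac{43}{6}$ ($m{\left(F \right)} = \left(- \frac{1}{6}\right) 43 = - \frac{43}{6}$)
$\frac{1}{7848461 + m{\left(h \right)}} = \frac{1}{7848461 - \frac{43}{6}} = \frac{1}{\frac{47090723}{6}} = \frac{6}{47090723}$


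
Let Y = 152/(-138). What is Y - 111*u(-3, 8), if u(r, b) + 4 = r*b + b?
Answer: 153104/69 ≈ 2218.9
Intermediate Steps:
Y = -76/69 (Y = 152*(-1/138) = -76/69 ≈ -1.1014)
u(r, b) = -4 + b + b*r (u(r, b) = -4 + (r*b + b) = -4 + (b*r + b) = -4 + (b + b*r) = -4 + b + b*r)
Y - 111*u(-3, 8) = -76/69 - 111*(-4 + 8 + 8*(-3)) = -76/69 - 111*(-4 + 8 - 24) = -76/69 - 111*(-20) = -76/69 + 2220 = 153104/69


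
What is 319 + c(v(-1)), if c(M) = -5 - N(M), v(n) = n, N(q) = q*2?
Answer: 316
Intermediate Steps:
N(q) = 2*q
c(M) = -5 - 2*M
319 + c(v(-1)) = 319 + (-5 - 2*(-1)) = 319 + (-5 + 2) = 319 - 3 = 316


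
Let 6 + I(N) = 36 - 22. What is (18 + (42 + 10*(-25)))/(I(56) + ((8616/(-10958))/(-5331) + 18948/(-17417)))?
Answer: -16109634434545/586072304908 ≈ -27.487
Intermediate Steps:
I(N) = 8 (I(N) = -6 + (36 - 22) = -6 + 14 = 8)
(18 + (42 + 10*(-25)))/(I(56) + ((8616/(-10958))/(-5331) + 18948/(-17417))) = (18 + (42 + 10*(-25)))/(8 + ((8616/(-10958))/(-5331) + 18948/(-17417))) = (18 + (42 - 250))/(8 + ((8616*(-1/10958))*(-1/5331) + 18948*(-1/17417))) = (18 - 208)/(8 + (-4308/5479*(-1/5331) - 18948/17417)) = -190/(8 + (1436/9736183 - 18948/17417)) = -190/(8 - 184456184672/169575099311) = -190/1172144609816/169575099311 = -190*169575099311/1172144609816 = -16109634434545/586072304908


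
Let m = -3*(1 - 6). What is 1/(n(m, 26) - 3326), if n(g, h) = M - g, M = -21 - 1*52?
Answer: -1/3414 ≈ -0.00029291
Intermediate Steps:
M = -73 (M = -21 - 52 = -73)
m = 15 (m = -3*(-5) = 15)
n(g, h) = -73 - g
1/(n(m, 26) - 3326) = 1/((-73 - 1*15) - 3326) = 1/((-73 - 15) - 3326) = 1/(-88 - 3326) = 1/(-3414) = -1/3414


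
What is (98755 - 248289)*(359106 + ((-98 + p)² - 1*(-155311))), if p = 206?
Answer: -78666996254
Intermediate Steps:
(98755 - 248289)*(359106 + ((-98 + p)² - 1*(-155311))) = (98755 - 248289)*(359106 + ((-98 + 206)² - 1*(-155311))) = -149534*(359106 + (108² + 155311)) = -149534*(359106 + (11664 + 155311)) = -149534*(359106 + 166975) = -149534*526081 = -78666996254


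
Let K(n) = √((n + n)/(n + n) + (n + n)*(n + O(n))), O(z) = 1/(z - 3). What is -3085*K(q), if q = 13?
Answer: -1234*√2135 ≈ -57018.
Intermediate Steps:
O(z) = 1/(-3 + z)
K(n) = √(1 + 2*n*(n + 1/(-3 + n))) (K(n) = √((n + n)/(n + n) + (n + n)*(n + 1/(-3 + n))) = √((2*n)/((2*n)) + (2*n)*(n + 1/(-3 + n))) = √((2*n)*(1/(2*n)) + 2*n*(n + 1/(-3 + n))) = √(1 + 2*n*(n + 1/(-3 + n))))
-3085*K(q) = -3085*√(2*13 + (1 + 2*13²)*(-3 + 13))/√(-3 + 13) = -3085*√10*√(26 + (1 + 2*169)*10)/10 = -3085*√10*√(26 + (1 + 338)*10)/10 = -3085*√10*√(26 + 339*10)/10 = -3085*√10*√(26 + 3390)/10 = -3085*2*√2135/5 = -1234*√2135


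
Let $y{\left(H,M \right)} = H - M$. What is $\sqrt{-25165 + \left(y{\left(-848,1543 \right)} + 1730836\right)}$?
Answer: $4 \sqrt{106455} \approx 1305.1$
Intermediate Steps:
$\sqrt{-25165 + \left(y{\left(-848,1543 \right)} + 1730836\right)} = \sqrt{-25165 + \left(\left(-848 - 1543\right) + 1730836\right)} = \sqrt{-25165 + \left(-2391 + 1730836\right)} = \sqrt{-25165 + 1728445} = \sqrt{1703280} = 4 \sqrt{106455}$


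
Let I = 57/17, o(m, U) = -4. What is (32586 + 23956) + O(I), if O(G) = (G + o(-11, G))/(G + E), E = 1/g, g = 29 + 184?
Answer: 687435293/12158 ≈ 56542.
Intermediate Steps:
g = 213
E = 1/213 ≈ 0.0046948
I = 57/17 (I = 57*(1/17) = 57/17 ≈ 3.3529)
O(G) = (-4 + G)/(1/213 + G) (O(G) = (G - 4)/(G + 1/213) = (-4 + G)/(1/213 + G))
(32586 + 23956) + O(I) = (32586 + 23956) + 213*(-4 + 57/17)/(1 + 213*(57/17)) = 56542 + 213*(-11/17)/(1 + 12141/17) = 56542 + 213*(-11/17)/(12158/17) = 56542 + 213*(17/12158)*(-11/17) = 56542 - 2343/12158 = 687435293/12158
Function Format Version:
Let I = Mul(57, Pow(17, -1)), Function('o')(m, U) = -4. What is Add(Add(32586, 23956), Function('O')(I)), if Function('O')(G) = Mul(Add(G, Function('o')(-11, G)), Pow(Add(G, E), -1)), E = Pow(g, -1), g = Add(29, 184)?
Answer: Rational(687435293, 12158) ≈ 56542.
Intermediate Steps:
g = 213
E = Rational(1, 213) (E = Pow(213, -1) = Rational(1, 213) ≈ 0.0046948)
I = Rational(57, 17) (I = Mul(57, Rational(1, 17)) = Rational(57, 17) ≈ 3.3529)
Function('O')(G) = Mul(Pow(Add(Rational(1, 213), G), -1), Add(-4, G)) (Function('O')(G) = Mul(Add(G, -4), Pow(Add(G, Rational(1, 213)), -1)) = Mul(Add(-4, G), Pow(Add(Rational(1, 213), G), -1)) = Mul(Pow(Add(Rational(1, 213), G), -1), Add(-4, G)))
Add(Add(32586, 23956), Function('O')(I)) = Add(Add(32586, 23956), Mul(213, Pow(Add(1, Mul(213, Rational(57, 17))), -1), Add(-4, Rational(57, 17)))) = Add(56542, Mul(213, Pow(Add(1, Rational(12141, 17)), -1), Rational(-11, 17))) = Add(56542, Mul(213, Pow(Rational(12158, 17), -1), Rational(-11, 17))) = Add(56542, Mul(213, Rational(17, 12158), Rational(-11, 17))) = Add(56542, Rational(-2343, 12158)) = Rational(687435293, 12158)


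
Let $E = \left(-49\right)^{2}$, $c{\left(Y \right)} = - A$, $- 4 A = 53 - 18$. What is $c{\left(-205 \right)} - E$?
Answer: $- \frac{9569}{4} \approx -2392.3$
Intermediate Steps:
$A = - \frac{35}{4}$ ($A = - \frac{53 - 18}{4} = \left(- \frac{1}{4}\right) 35 = - \frac{35}{4} \approx -8.75$)
$c{\left(Y \right)} = \frac{35}{4}$ ($c{\left(Y \right)} = \left(-1\right) \left(- \frac{35}{4}\right) = \frac{35}{4}$)
$E = 2401$
$c{\left(-205 \right)} - E = \frac{35}{4} - 2401 = - \frac{9569}{4}$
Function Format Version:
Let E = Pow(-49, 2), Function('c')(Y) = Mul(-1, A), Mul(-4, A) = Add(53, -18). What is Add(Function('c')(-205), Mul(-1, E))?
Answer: Rational(-9569, 4) ≈ -2392.3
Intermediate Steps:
A = Rational(-35, 4) (A = Mul(Rational(-1, 4), Add(53, -18)) = Mul(Rational(-1, 4), 35) = Rational(-35, 4) ≈ -8.7500)
Function('c')(Y) = Rational(35, 4) (Function('c')(Y) = Mul(-1, Rational(-35, 4)) = Rational(35, 4))
E = 2401
Add(Function('c')(-205), Mul(-1, E)) = Add(Rational(35, 4), Mul(-1, 2401)) = Add(Rational(35, 4), -2401) = Rational(-9569, 4)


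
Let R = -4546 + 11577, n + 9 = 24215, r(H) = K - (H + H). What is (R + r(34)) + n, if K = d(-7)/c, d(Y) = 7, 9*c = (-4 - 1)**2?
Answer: 779288/25 ≈ 31172.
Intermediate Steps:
c = 25/9 (c = (-4 - 1)**2/9 = (1/9)*(-5)**2 = (1/9)*25 = 25/9 ≈ 2.7778)
K = 63/25 (K = 7/(25/9) = 7*(9/25) = 63/25 ≈ 2.5200)
r(H) = 63/25 - 2*H (r(H) = 63/25 - (H + H) = 63/25 - 2*H)
n = 24206 (n = -9 + 24215 = 24206)
R = 7031
(R + r(34)) + n = (7031 + (63/25 - 2*34)) + 24206 = (7031 + (63/25 - 68)) + 24206 = (7031 - 1637/25) + 24206 = 174138/25 + 24206 = 779288/25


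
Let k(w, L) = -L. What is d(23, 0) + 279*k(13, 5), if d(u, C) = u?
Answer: -1372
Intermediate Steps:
d(23, 0) + 279*k(13, 5) = 23 + 279*(-1*5) = 23 + 279*(-5) = 23 - 1395 = -1372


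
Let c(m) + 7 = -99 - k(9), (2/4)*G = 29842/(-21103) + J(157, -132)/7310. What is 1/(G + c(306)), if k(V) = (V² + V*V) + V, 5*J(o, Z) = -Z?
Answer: -385657325/107915018529 ≈ -0.0035737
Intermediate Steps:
J(o, Z) = -Z/5 (J(o, Z) = (-Z)/5 = -Z/5)
k(V) = V + 2*V² (k(V) = (V² + V²) + V = 2*V² + V = V + 2*V²)
G = -1087939504/385657325 (G = 2*(29842/(-21103) - ⅕*(-132)/7310) = 2*(29842*(-1/21103) + (132/5)*(1/7310)) = 2*(-29842/21103 + 66/18275) = 2*(-543969752/385657325) = -1087939504/385657325 ≈ -2.8210)
c(m) = -277 (c(m) = -7 + (-99 - 9*(1 + 2*9)) = -7 + (-99 - 9*(1 + 18)) = -7 + (-99 - 9*19) = -7 + (-99 - 1*171) = -7 + (-99 - 171) = -7 - 270 = -277)
1/(G + c(306)) = 1/(-1087939504/385657325 - 277) = 1/(-107915018529/385657325) = -385657325/107915018529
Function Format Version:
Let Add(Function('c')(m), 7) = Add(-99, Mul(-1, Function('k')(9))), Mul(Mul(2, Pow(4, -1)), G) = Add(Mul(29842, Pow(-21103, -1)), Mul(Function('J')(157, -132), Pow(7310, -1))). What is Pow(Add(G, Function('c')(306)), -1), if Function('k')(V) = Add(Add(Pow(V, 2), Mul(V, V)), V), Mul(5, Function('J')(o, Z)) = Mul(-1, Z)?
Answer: Rational(-385657325, 107915018529) ≈ -0.0035737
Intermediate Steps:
Function('J')(o, Z) = Mul(Rational(-1, 5), Z) (Function('J')(o, Z) = Mul(Rational(1, 5), Mul(-1, Z)) = Mul(Rational(-1, 5), Z))
Function('k')(V) = Add(V, Mul(2, Pow(V, 2))) (Function('k')(V) = Add(Add(Pow(V, 2), Pow(V, 2)), V) = Add(Mul(2, Pow(V, 2)), V) = Add(V, Mul(2, Pow(V, 2))))
G = Rational(-1087939504, 385657325) (G = Mul(2, Add(Mul(29842, Pow(-21103, -1)), Mul(Mul(Rational(-1, 5), -132), Pow(7310, -1)))) = Mul(2, Add(Mul(29842, Rational(-1, 21103)), Mul(Rational(132, 5), Rational(1, 7310)))) = Mul(2, Add(Rational(-29842, 21103), Rational(66, 18275))) = Mul(2, Rational(-543969752, 385657325)) = Rational(-1087939504, 385657325) ≈ -2.8210)
Function('c')(m) = -277 (Function('c')(m) = Add(-7, Add(-99, Mul(-1, Mul(9, Add(1, Mul(2, 9)))))) = Add(-7, Add(-99, Mul(-1, Mul(9, Add(1, 18))))) = Add(-7, Add(-99, Mul(-1, Mul(9, 19)))) = Add(-7, Add(-99, Mul(-1, 171))) = Add(-7, Add(-99, -171)) = Add(-7, -270) = -277)
Pow(Add(G, Function('c')(306)), -1) = Pow(Add(Rational(-1087939504, 385657325), -277), -1) = Pow(Rational(-107915018529, 385657325), -1) = Rational(-385657325, 107915018529)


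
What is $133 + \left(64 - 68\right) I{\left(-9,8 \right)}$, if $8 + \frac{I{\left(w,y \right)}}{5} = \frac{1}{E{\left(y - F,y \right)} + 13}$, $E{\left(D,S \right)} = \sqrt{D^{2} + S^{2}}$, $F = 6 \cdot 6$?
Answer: $\frac{199207}{679} - \frac{80 \sqrt{53}}{679} \approx 292.53$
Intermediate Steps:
$F = 36$
$I{\left(w,y \right)} = -40 + \frac{5}{13 + \sqrt{y^{2} + \left(-36 + y\right)^{2}}}$ ($I{\left(w,y \right)} = -40 + \frac{5}{\sqrt{\left(y - 36\right)^{2} + y^{2}} + 13} = -40 + \frac{5}{\sqrt{\left(-36 + y\right)^{2} + y^{2}} + 13} = -40 + \frac{5}{\sqrt{y^{2} + \left(-36 + y\right)^{2}} + 13} = -40 + \frac{5}{13 + \sqrt{y^{2} + \left(-36 + y\right)^{2}}}$)
$133 + \left(64 - 68\right) I{\left(-9,8 \right)} = 133 + \left(64 - 68\right) \frac{5 \left(-103 - 8 \sqrt{8^{2} + \left(-36 + 8\right)^{2}}\right)}{13 + \sqrt{8^{2} + \left(-36 + 8\right)^{2}}} = 133 - 4 \frac{5 \left(-103 - 8 \sqrt{64 + \left(-28\right)^{2}}\right)}{13 + \sqrt{64 + \left(-28\right)^{2}}} = 133 - 4 \frac{5 \left(-103 - 8 \sqrt{64 + 784}\right)}{13 + \sqrt{64 + 784}} = 133 - 4 \frac{5 \left(-103 - 8 \sqrt{848}\right)}{13 + \sqrt{848}} = 133 - 4 \frac{5 \left(-103 - 8 \cdot 4 \sqrt{53}\right)}{13 + 4 \sqrt{53}} = 133 - 4 \frac{5 \left(-103 - 32 \sqrt{53}\right)}{13 + 4 \sqrt{53}} = 133 - \frac{20 \left(-103 - 32 \sqrt{53}\right)}{13 + 4 \sqrt{53}}$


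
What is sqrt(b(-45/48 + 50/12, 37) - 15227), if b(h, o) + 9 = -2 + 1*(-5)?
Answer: I*sqrt(15243) ≈ 123.46*I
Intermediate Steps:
b(h, o) = -16 (b(h, o) = -9 + (-2 + 1*(-5)) = -9 + (-2 - 5) = -9 - 7 = -16)
sqrt(b(-45/48 + 50/12, 37) - 15227) = sqrt(-16 - 15227) = sqrt(-15243) = I*sqrt(15243)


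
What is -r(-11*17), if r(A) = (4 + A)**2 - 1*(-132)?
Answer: -33621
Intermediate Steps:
r(A) = 132 + (4 + A)**2 (r(A) = (4 + A)**2 + 132 = 132 + (4 + A)**2)
-r(-11*17) = -(132 + (4 - 11*17)**2) = -(132 + (4 - 187)**2) = -(132 + (-183)**2) = -(132 + 33489) = -1*33621 = -33621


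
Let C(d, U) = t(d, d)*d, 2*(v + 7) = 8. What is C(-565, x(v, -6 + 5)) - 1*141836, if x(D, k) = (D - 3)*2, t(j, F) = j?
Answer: 177389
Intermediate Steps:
v = -3 (v = -7 + (½)*8 = -7 + 4 = -3)
x(D, k) = -6 + 2*D (x(D, k) = (-3 + D)*2 = -6 + 2*D)
C(d, U) = d² (C(d, U) = d*d = d²)
C(-565, x(v, -6 + 5)) - 1*141836 = (-565)² - 1*141836 = 319225 - 141836 = 177389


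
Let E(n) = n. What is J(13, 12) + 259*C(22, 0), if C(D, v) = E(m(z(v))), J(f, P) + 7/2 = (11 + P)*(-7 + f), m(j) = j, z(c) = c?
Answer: 269/2 ≈ 134.50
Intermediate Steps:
J(f, P) = -7/2 + (-7 + f)*(11 + P) (J(f, P) = -7/2 + (11 + P)*(-7 + f) = -7/2 + (-7 + f)*(11 + P))
C(D, v) = v
J(13, 12) + 259*C(22, 0) = (-161/2 - 7*12 + 11*13 + 12*13) + 259*0 = (-161/2 - 84 + 143 + 156) + 0 = 269/2 + 0 = 269/2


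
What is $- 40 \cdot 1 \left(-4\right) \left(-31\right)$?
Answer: $-4960$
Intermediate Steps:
$- 40 \cdot 1 \left(-4\right) \left(-31\right) = \left(-40\right) \left(-4\right) \left(-31\right) = 160 \left(-31\right) = -4960$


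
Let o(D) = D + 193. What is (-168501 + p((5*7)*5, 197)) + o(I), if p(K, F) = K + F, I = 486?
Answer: -167450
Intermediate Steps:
o(D) = 193 + D
p(K, F) = F + K
(-168501 + p((5*7)*5, 197)) + o(I) = (-168501 + (197 + (5*7)*5)) + (193 + 486) = (-168501 + (197 + 35*5)) + 679 = (-168501 + (197 + 175)) + 679 = (-168501 + 372) + 679 = -168129 + 679 = -167450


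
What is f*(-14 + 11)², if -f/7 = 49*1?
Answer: -3087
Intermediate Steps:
f = -343 ≈ -343.00
f*(-14 + 11)² = -343*(-14 + 11)² = -343*(-3)² = -343*9 = -3087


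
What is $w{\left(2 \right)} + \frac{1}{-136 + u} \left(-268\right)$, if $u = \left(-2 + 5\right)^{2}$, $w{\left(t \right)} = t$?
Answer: $\frac{522}{127} \approx 4.1102$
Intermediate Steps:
$u = 9$ ($u = 3^{2} = 9$)
$w{\left(2 \right)} + \frac{1}{-136 + u} \left(-268\right) = 2 + \frac{1}{-136 + 9} \left(-268\right) = 2 + \frac{1}{-127} \left(-268\right) = 2 - - \frac{268}{127} = 2 + \frac{268}{127} = \frac{522}{127}$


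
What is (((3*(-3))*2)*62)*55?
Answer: -61380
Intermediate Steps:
(((3*(-3))*2)*62)*55 = (-9*2*62)*55 = -18*62*55 = -1116*55 = -61380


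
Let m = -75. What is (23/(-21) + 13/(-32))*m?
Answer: 25225/224 ≈ 112.61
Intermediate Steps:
(23/(-21) + 13/(-32))*m = (23/(-21) + 13/(-32))*(-75) = (23*(-1/21) + 13*(-1/32))*(-75) = (-23/21 - 13/32)*(-75) = -1009/672*(-75) = 25225/224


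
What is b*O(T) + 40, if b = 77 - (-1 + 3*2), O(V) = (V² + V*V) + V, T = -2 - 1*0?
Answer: 472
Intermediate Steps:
T = -2 (T = -2 + 0 = -2)
O(V) = V + 2*V² (O(V) = (V² + V²) + V = 2*V² + V = V + 2*V²)
b = 72 (b = 77 - (-1 + 6) = 77 - 1*5 = 77 - 5 = 72)
b*O(T) + 40 = 72*(-2*(1 + 2*(-2))) + 40 = 72*(-2*(1 - 4)) + 40 = 72*(-2*(-3)) + 40 = 72*6 + 40 = 432 + 40 = 472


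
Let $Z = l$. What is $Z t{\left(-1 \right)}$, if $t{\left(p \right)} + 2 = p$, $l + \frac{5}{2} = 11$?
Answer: $- \frac{51}{2} \approx -25.5$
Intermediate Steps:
$l = \frac{17}{2}$ ($l = - \frac{5}{2} + 11 = \frac{17}{2} \approx 8.5$)
$Z = \frac{17}{2} \approx 8.5$
$t{\left(p \right)} = -2 + p$
$Z t{\left(-1 \right)} = \frac{17 \left(-2 - 1\right)}{2} = \frac{17}{2} \left(-3\right) = - \frac{51}{2}$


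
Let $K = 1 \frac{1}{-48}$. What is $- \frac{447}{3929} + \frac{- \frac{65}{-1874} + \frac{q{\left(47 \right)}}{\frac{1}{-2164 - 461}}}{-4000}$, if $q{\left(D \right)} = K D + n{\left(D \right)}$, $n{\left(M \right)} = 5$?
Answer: $\frac{118980202759}{47122854400} \approx 2.5249$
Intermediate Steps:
$K = - \frac{1}{48}$ ($K = 1 \left(- \frac{1}{48}\right) = - \frac{1}{48} \approx -0.020833$)
$q{\left(D \right)} = 5 - \frac{D}{48}$ ($q{\left(D \right)} = - \frac{D}{48} + 5 = 5 - \frac{D}{48}$)
$- \frac{447}{3929} + \frac{- \frac{65}{-1874} + \frac{q{\left(47 \right)}}{\frac{1}{-2164 - 461}}}{-4000} = - \frac{447}{3929} + \frac{- \frac{65}{-1874} + \frac{5 - \frac{47}{48}}{\frac{1}{-2164 - 461}}}{-4000} = \left(-447\right) \frac{1}{3929} + \left(\left(-65\right) \left(- \frac{1}{1874}\right) + \frac{5 - \frac{47}{48}}{\frac{1}{-2625}}\right) \left(- \frac{1}{4000}\right) = - \frac{447}{3929} + \left(\frac{65}{1874} + \frac{193}{48 \left(- \frac{1}{2625}\right)}\right) \left(- \frac{1}{4000}\right) = - \frac{447}{3929} + \left(\frac{65}{1874} + \frac{193}{48} \left(-2625\right)\right) \left(- \frac{1}{4000}\right) = - \frac{447}{3929} + \left(\frac{65}{1874} - \frac{168875}{16}\right) \left(- \frac{1}{4000}\right) = - \frac{447}{3929} - - \frac{31647071}{11993600} = - \frac{447}{3929} + \frac{31647071}{11993600} = \frac{118980202759}{47122854400}$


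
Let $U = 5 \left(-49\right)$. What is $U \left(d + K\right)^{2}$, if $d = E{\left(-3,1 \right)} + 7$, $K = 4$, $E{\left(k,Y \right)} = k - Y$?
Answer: $-12005$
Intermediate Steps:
$d = 3$ ($d = \left(-3 - 1\right) + 7 = -4 + 7 = 3$)
$U = -245$
$U \left(d + K\right)^{2} = - 245 \left(3 + 4\right)^{2} = - 245 \cdot 7^{2} = \left(-245\right) 49 = -12005$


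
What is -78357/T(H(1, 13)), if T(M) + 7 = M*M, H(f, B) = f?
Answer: 26119/2 ≈ 13060.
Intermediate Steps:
T(M) = -7 + M² (T(M) = -7 + M*M = -7 + M²)
-78357/T(H(1, 13)) = -78357/(-7 + 1²) = -78357/(-7 + 1) = -78357/(-6) = -78357*(-⅙) = 26119/2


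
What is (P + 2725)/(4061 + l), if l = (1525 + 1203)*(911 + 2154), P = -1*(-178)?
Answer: 2903/8365381 ≈ 0.00034703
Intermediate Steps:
P = 178
l = 8361320 (l = 2728*3065 = 8361320)
(P + 2725)/(4061 + l) = (178 + 2725)/(4061 + 8361320) = 2903/8365381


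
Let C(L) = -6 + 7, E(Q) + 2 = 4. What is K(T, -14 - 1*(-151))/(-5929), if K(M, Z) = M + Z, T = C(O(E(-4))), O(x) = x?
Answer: -138/5929 ≈ -0.023275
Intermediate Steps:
E(Q) = 2 (E(Q) = -2 + 4 = 2)
C(L) = 1
T = 1
K(T, -14 - 1*(-151))/(-5929) = (1 + (-14 - 1*(-151)))/(-5929) = (1 + (-14 + 151))*(-1/5929) = (1 + 137)*(-1/5929) = 138*(-1/5929) = -138/5929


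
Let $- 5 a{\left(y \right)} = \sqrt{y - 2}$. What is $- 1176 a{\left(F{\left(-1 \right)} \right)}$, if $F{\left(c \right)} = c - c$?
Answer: $\frac{1176 i \sqrt{2}}{5} \approx 332.62 i$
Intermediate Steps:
$F{\left(c \right)} = 0$
$a{\left(y \right)} = - \frac{\sqrt{-2 + y}}{5}$ ($a{\left(y \right)} = - \frac{\sqrt{y - 2}}{5} = - \frac{\sqrt{-2 + y}}{5}$)
$- 1176 a{\left(F{\left(-1 \right)} \right)} = - 1176 \left(- \frac{\sqrt{-2 + 0}}{5}\right) = - 1176 \left(- \frac{\sqrt{-2}}{5}\right) = - 1176 \left(- \frac{i \sqrt{2}}{5}\right) = \frac{1176 i \sqrt{2}}{5}$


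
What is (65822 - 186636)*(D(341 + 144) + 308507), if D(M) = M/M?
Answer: -37272085512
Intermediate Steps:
D(M) = 1
(65822 - 186636)*(D(341 + 144) + 308507) = (65822 - 186636)*(1 + 308507) = -120814*308508 = -37272085512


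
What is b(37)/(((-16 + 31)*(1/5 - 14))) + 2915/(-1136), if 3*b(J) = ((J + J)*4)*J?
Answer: -14251687/705456 ≈ -20.202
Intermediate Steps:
b(J) = 8*J²/3 (b(J) = (((J + J)*4)*J)/3 = (((2*J)*4)*J)/3 = ((8*J)*J)/3 = (8*J²)/3 = 8*J²/3)
b(37)/(((-16 + 31)*(1/5 - 14))) + 2915/(-1136) = ((8/3)*37²)/(((-16 + 31)*(1/5 - 14))) + 2915/(-1136) = ((8/3)*1369)/((15*(⅕ - 14))) + 2915*(-1/1136) = 10952/(3*((15*(-69/5)))) - 2915/1136 = (10952/3)/(-207) - 2915/1136 = (10952/3)*(-1/207) - 2915/1136 = -10952/621 - 2915/1136 = -14251687/705456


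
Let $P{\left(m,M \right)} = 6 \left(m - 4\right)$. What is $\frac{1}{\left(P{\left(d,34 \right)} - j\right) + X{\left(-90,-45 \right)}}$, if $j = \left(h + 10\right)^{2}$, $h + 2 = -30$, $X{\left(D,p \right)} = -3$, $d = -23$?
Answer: $- \frac{1}{649} \approx -0.0015408$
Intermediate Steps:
$h = -32$ ($h = -2 - 30 = -32$)
$j = 484$ ($j = \left(-32 + 10\right)^{2} = \left(-22\right)^{2} = 484$)
$P{\left(m,M \right)} = -24 + 6 m$ ($P{\left(m,M \right)} = 6 \left(-4 + m\right) = -24 + 6 m$)
$\frac{1}{\left(P{\left(d,34 \right)} - j\right) + X{\left(-90,-45 \right)}} = \frac{1}{\left(\left(-24 + 6 \left(-23\right)\right) - 484\right) - 3} = \frac{1}{\left(\left(-24 - 138\right) - 484\right) - 3} = \frac{1}{\left(-162 - 484\right) - 3} = \frac{1}{-646 - 3} = \frac{1}{-649} = - \frac{1}{649}$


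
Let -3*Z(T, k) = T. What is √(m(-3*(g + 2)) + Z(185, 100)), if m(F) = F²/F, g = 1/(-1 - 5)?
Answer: I*√2418/6 ≈ 8.1955*I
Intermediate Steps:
Z(T, k) = -T/3
g = -⅙ (g = 1/(-6) = -⅙ ≈ -0.16667)
m(F) = F
√(m(-3*(g + 2)) + Z(185, 100)) = √(-3*(-⅙ + 2) - ⅓*185) = √(-3*11/6 - 185/3) = √(-11/2 - 185/3) = √(-403/6) = I*√2418/6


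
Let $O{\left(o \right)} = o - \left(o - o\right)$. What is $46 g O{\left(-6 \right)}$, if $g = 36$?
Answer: $-9936$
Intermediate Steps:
$O{\left(o \right)} = o$ ($O{\left(o \right)} = o - 0 = o + 0 = o$)
$46 g O{\left(-6 \right)} = 46 \cdot 36 \left(-6\right) = 1656 \left(-6\right) = -9936$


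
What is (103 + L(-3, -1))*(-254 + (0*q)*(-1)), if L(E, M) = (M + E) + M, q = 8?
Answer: -24892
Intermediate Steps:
L(E, M) = E + 2*M (L(E, M) = (E + M) + M = E + 2*M)
(103 + L(-3, -1))*(-254 + (0*q)*(-1)) = (103 + (-3 + 2*(-1)))*(-254 + (0*8)*(-1)) = (103 + (-3 - 2))*(-254 + 0*(-1)) = (103 - 5)*(-254 + 0) = 98*(-254) = -24892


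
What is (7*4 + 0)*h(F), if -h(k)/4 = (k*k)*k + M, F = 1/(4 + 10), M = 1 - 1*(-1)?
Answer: -10978/49 ≈ -224.04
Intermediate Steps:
M = 2 (M = 1 + 1 = 2)
F = 1/14 ≈ 0.071429
h(k) = -8 - 4*k³ (h(k) = -4*((k*k)*k + 2) = -4*(k²*k + 2) = -4*(k³ + 2) = -4*(2 + k³) = -8 - 4*k³)
(7*4 + 0)*h(F) = (7*4 + 0)*(-8 - 4*(1/14)³) = (28 + 0)*(-8 - 4*1/2744) = 28*(-8 - 1/686) = 28*(-5489/686) = -10978/49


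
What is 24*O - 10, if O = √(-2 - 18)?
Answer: -10 + 48*I*√5 ≈ -10.0 + 107.33*I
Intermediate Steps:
O = 2*I*√5 (O = √(-20) = 2*I*√5 ≈ 4.4721*I)
24*O - 10 = 24*(2*I*√5) - 10 = 48*I*√5 - 10 = -10 + 48*I*√5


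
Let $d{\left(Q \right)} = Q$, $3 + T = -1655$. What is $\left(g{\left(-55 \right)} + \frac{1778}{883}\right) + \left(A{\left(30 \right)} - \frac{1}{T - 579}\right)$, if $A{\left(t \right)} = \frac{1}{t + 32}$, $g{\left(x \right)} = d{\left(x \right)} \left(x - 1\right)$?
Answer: $\frac{377446378109}{122466802} \approx 3082.0$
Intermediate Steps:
$T = -1658$ ($T = -3 - 1655 = -1658$)
$g{\left(x \right)} = x \left(-1 + x\right)$ ($g{\left(x \right)} = x \left(x - 1\right) = x \left(-1 + x\right)$)
$A{\left(t \right)} = \frac{1}{32 + t}$
$\left(g{\left(-55 \right)} + \frac{1778}{883}\right) + \left(A{\left(30 \right)} - \frac{1}{T - 579}\right) = \left(- 55 \left(-1 - 55\right) + \frac{1778}{883}\right) - \left(\frac{1}{-1658 - 579} - \frac{1}{32 + 30}\right) = \left(\left(-55\right) \left(-56\right) + 1778 \cdot \frac{1}{883}\right) + \left(\frac{1}{62} - \frac{1}{-2237}\right) = \left(3080 + \frac{1778}{883}\right) + \left(\frac{1}{62} - - \frac{1}{2237}\right) = \frac{2721418}{883} + \left(\frac{1}{62} + \frac{1}{2237}\right) = \frac{2721418}{883} + \frac{2299}{138694} = \frac{377446378109}{122466802}$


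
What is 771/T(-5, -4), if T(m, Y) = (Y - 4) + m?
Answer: -771/13 ≈ -59.308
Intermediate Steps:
T(m, Y) = -4 + Y + m (T(m, Y) = (-4 + Y) + m = -4 + Y + m)
771/T(-5, -4) = 771/(-4 - 4 - 5) = 771/(-13) = 771*(-1/13) = -771/13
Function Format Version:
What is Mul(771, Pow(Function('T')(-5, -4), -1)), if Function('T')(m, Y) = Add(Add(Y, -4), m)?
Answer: Rational(-771, 13) ≈ -59.308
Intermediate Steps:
Function('T')(m, Y) = Add(-4, Y, m) (Function('T')(m, Y) = Add(Add(-4, Y), m) = Add(-4, Y, m))
Mul(771, Pow(Function('T')(-5, -4), -1)) = Mul(771, Pow(Add(-4, -4, -5), -1)) = Mul(771, Pow(-13, -1)) = Mul(771, Rational(-1, 13)) = Rational(-771, 13)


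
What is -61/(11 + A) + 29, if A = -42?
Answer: 960/31 ≈ 30.968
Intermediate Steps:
-61/(11 + A) + 29 = -61/(11 - 42) + 29 = -61/(-31) + 29 = -1/31*(-61) + 29 = 61/31 + 29 = 960/31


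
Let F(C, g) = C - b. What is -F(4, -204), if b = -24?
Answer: -28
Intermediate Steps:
F(C, g) = 24 + C (F(C, g) = C - 1*(-24) = C + 24 = 24 + C)
-F(4, -204) = -(24 + 4) = -1*28 = -28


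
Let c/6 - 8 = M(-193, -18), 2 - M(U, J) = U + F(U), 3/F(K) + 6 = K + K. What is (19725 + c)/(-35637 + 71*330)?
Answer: -1368279/797524 ≈ -1.7157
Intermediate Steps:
F(K) = 3/(-6 + 2*K) (F(K) = 3/(-6 + (K + K)) = 3/(-6 + 2*K))
M(U, J) = 2 - U - 3/(2*(-3 + U)) (M(U, J) = 2 - (U + 3/(2*(-3 + U))) = 2 + (-U - 3/(2*(-3 + U))) = 2 - U - 3/(2*(-3 + U)))
c = 238737/196 (c = 48 + 6*((-3/2 + (-3 - 193)*(2 - 1*(-193)))/(-3 - 193)) = 48 + 6*((-3/2 - 196*(2 + 193))/(-196)) = 48 + 6*(-(-3/2 - 196*195)/196) = 48 + 6*(-(-3/2 - 38220)/196) = 48 + 6*(-1/196*(-76443/2)) = 48 + 6*(76443/392) = 48 + 229329/196 = 238737/196 ≈ 1218.0)
(19725 + c)/(-35637 + 71*330) = (19725 + 238737/196)/(-35637 + 71*330) = 4104837/(196*(-35637 + 23430)) = (4104837/196)/(-12207) = (4104837/196)*(-1/12207) = -1368279/797524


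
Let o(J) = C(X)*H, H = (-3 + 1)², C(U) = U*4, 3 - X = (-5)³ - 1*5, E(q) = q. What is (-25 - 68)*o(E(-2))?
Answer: -197904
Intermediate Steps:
X = 133 (X = 3 - ((-5)³ - 1*5) = 3 - (-125 - 5) = 3 - 1*(-130) = 3 + 130 = 133)
C(U) = 4*U
H = 4 (H = (-2)² = 4)
o(J) = 2128 (o(J) = (4*133)*4 = 532*4 = 2128)
(-25 - 68)*o(E(-2)) = (-25 - 68)*2128 = -93*2128 = -197904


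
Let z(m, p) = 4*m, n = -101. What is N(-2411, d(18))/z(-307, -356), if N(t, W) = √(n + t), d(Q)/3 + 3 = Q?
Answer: -I*√157/307 ≈ -0.040814*I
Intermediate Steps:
d(Q) = -9 + 3*Q
N(t, W) = √(-101 + t)
N(-2411, d(18))/z(-307, -356) = √(-101 - 2411)/((4*(-307))) = √(-2512)/(-1228) = (4*I*√157)*(-1/1228) = -I*√157/307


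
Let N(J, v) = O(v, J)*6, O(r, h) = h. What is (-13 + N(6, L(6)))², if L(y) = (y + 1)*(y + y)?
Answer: 529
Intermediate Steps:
L(y) = 2*y*(1 + y) (L(y) = (1 + y)*(2*y) = 2*y*(1 + y))
N(J, v) = 6*J (N(J, v) = J*6 = 6*J)
(-13 + N(6, L(6)))² = (-13 + 6*6)² = (-13 + 36)² = 23² = 529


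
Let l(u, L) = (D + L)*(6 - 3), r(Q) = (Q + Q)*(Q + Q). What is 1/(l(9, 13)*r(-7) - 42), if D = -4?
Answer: 1/5250 ≈ 0.00019048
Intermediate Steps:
r(Q) = 4*Q² (r(Q) = (2*Q)*(2*Q) = 4*Q²)
l(u, L) = -12 + 3*L (l(u, L) = (-4 + L)*(6 - 3) = (-4 + L)*3 = -12 + 3*L)
1/(l(9, 13)*r(-7) - 42) = 1/((-12 + 3*13)*(4*(-7)²) - 42) = 1/((-12 + 39)*(4*49) - 42) = 1/(27*196 - 42) = 1/(5292 - 42) = 1/5250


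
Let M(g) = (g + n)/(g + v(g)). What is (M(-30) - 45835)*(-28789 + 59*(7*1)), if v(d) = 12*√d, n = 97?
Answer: 113154365116/87 + 1901192*I*√30/435 ≈ 1.3006e+9 + 23939.0*I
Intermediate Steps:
M(g) = (97 + g)/(g + 12*√g) (M(g) = (g + 97)/(g + 12*√g) = (97 + g)/(g + 12*√g))
(M(-30) - 45835)*(-28789 + 59*(7*1)) = ((97 - 30)/(-30 + 12*√(-30)) - 45835)*(-28789 + 59*(7*1)) = (67/(-30 + 12*(I*√30)) - 45835)*(-28789 + 59*7) = (67/(-30 + 12*I*√30) - 45835)*(-28789 + 413) = (67/(-30 + 12*I*√30) - 45835)*(-28376) = (-45835 + 67/(-30 + 12*I*√30))*(-28376) = 1300613960 - 1901192/(-30 + 12*I*√30)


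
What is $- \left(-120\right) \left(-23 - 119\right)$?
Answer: $-17040$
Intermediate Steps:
$- \left(-120\right) \left(-23 - 119\right) = - \left(-120\right) \left(-142\right) = \left(-1\right) 17040 = -17040$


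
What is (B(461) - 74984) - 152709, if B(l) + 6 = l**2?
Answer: -15178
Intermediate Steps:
B(l) = -6 + l**2
(B(461) - 74984) - 152709 = ((-6 + 461**2) - 74984) - 152709 = ((-6 + 212521) - 74984) - 152709 = (212515 - 74984) - 152709 = 137531 - 152709 = -15178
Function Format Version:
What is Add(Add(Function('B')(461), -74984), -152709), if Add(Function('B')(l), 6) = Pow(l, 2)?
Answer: -15178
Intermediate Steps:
Function('B')(l) = Add(-6, Pow(l, 2))
Add(Add(Function('B')(461), -74984), -152709) = Add(Add(Add(-6, Pow(461, 2)), -74984), -152709) = Add(Add(Add(-6, 212521), -74984), -152709) = Add(Add(212515, -74984), -152709) = Add(137531, -152709) = -15178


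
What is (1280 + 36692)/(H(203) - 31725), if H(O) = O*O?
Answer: 9493/2371 ≈ 4.0038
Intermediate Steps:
H(O) = O²
(1280 + 36692)/(H(203) - 31725) = (1280 + 36692)/(203² - 31725) = 37972/(41209 - 31725) = 37972/9484 = 37972*(1/9484) = 9493/2371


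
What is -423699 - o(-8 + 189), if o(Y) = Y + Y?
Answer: -424061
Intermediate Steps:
o(Y) = 2*Y
-423699 - o(-8 + 189) = -423699 - 2*(-8 + 189) = -423699 - 2*181 = -423699 - 1*362 = -423699 - 362 = -424061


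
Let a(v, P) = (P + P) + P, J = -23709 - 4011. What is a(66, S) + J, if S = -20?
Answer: -27780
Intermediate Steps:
J = -27720
a(v, P) = 3*P (a(v, P) = 2*P + P = 3*P)
a(66, S) + J = 3*(-20) - 27720 = -60 - 27720 = -27780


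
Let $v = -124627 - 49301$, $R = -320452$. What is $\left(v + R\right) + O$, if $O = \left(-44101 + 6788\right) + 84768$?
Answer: $-446925$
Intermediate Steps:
$v = -173928$
$O = 47455$ ($O = -37313 + 84768 = 47455$)
$\left(v + R\right) + O = \left(-173928 - 320452\right) + 47455 = -494380 + 47455 = -446925$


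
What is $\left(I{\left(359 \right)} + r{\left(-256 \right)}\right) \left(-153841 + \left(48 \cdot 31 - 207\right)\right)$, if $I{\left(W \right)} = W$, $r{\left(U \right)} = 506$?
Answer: $-131964400$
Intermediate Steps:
$\left(I{\left(359 \right)} + r{\left(-256 \right)}\right) \left(-153841 + \left(48 \cdot 31 - 207\right)\right) = \left(359 + 506\right) \left(-153841 + \left(48 \cdot 31 - 207\right)\right) = 865 \left(-153841 + \left(1488 - 207\right)\right) = 865 \left(-153841 + 1281\right) = 865 \left(-152560\right) = -131964400$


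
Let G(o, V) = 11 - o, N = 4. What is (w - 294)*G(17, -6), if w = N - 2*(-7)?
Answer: 1656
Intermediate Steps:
w = 18 (w = 4 - 2*(-7) = 4 + 14 = 18)
(w - 294)*G(17, -6) = (18 - 294)*(11 - 1*17) = -276*(11 - 17) = -276*(-6) = 1656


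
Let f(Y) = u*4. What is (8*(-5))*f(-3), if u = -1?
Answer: 160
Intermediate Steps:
f(Y) = -4 (f(Y) = -1*4 = -4)
(8*(-5))*f(-3) = (8*(-5))*(-4) = -40*(-4) = 160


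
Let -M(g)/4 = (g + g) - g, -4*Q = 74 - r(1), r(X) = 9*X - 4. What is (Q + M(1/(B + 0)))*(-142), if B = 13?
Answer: 64823/26 ≈ 2493.2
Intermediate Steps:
r(X) = -4 + 9*X
Q = -69/4 (Q = -(74 - (-4 + 9*1))/4 = -(74 - (-4 + 9))/4 = -(74 - 1*5)/4 = -(74 - 5)/4 = -¼*69 = -69/4 ≈ -17.250)
M(g) = -4*g (M(g) = -4*((g + g) - g) = -4*(2*g - g) = -4*g)
(Q + M(1/(B + 0)))*(-142) = (-69/4 - 4/(13 + 0))*(-142) = (-69/4 - 4/13)*(-142) = -913/52*(-142) = 64823/26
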